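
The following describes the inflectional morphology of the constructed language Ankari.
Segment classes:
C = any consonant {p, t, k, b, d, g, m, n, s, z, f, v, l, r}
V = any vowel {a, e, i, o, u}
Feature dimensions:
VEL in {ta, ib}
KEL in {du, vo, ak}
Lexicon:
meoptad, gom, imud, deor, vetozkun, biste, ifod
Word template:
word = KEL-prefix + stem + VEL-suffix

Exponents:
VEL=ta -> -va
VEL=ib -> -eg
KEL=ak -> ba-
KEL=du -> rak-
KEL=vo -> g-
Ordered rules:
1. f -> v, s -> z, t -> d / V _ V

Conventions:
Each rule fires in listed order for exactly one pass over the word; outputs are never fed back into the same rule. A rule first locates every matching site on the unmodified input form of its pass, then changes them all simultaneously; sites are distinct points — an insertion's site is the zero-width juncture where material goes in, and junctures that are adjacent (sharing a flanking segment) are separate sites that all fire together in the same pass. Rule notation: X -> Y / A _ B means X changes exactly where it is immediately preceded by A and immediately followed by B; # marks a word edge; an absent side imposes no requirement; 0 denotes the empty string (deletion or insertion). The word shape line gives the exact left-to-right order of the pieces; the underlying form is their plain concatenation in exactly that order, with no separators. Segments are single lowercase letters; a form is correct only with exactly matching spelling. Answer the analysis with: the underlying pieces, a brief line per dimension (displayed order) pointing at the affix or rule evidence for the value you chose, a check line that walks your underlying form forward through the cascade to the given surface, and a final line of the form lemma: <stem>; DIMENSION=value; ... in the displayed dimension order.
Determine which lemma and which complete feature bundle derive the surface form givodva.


underlying: g-ifod-va
VEL=ta - signalled by the affix -va
KEL=vo - signalled by the affix g-
check: gifodva -> givodva
lemma: ifod; VEL=ta; KEL=vo


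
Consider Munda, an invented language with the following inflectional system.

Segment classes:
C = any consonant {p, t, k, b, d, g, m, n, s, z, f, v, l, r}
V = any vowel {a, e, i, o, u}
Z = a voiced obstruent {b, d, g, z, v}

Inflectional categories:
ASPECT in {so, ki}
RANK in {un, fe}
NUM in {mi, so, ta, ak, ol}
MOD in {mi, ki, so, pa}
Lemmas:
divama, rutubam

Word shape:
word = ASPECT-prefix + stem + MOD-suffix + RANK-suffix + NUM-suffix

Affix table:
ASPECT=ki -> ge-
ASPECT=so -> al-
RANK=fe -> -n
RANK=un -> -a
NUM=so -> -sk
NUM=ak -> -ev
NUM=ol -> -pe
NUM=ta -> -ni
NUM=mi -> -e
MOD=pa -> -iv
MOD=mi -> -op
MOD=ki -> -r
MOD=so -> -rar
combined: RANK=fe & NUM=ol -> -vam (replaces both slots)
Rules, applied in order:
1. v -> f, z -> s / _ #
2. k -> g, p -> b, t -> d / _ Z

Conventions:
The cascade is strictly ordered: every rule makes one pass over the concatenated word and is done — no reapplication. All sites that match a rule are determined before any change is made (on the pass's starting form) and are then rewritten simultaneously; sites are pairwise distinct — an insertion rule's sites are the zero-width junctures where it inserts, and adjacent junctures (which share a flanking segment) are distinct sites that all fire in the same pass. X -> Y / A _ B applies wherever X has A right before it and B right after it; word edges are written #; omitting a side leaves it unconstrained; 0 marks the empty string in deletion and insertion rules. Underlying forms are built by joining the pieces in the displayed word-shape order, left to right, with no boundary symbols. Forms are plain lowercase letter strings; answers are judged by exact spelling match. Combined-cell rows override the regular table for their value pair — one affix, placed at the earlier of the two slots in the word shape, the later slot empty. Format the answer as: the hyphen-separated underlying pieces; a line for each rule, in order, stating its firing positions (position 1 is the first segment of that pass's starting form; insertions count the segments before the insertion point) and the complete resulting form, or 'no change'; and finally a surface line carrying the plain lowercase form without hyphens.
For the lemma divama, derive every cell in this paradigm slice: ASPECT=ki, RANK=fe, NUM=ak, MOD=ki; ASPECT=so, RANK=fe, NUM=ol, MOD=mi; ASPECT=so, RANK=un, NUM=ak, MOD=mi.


cell ASPECT=ki, RANK=fe, NUM=ak, MOD=ki:
underlying: ge-divama-r-n-ev
1. v -> f, z -> s / _ #: fires at position(s) 12: gedivamarnef
2. k -> g, p -> b, t -> d / _ Z: no change
surface: gedivamarnef

cell ASPECT=so, RANK=fe, NUM=ol, MOD=mi:
underlying: al-divama-op-vam
1. v -> f, z -> s / _ #: no change
2. k -> g, p -> b, t -> d / _ Z: fires at position(s) 10: aldivamaobvam
surface: aldivamaobvam

cell ASPECT=so, RANK=un, NUM=ak, MOD=mi:
underlying: al-divama-op-a-ev
1. v -> f, z -> s / _ #: fires at position(s) 13: aldivamaopaef
2. k -> g, p -> b, t -> d / _ Z: no change
surface: aldivamaopaef


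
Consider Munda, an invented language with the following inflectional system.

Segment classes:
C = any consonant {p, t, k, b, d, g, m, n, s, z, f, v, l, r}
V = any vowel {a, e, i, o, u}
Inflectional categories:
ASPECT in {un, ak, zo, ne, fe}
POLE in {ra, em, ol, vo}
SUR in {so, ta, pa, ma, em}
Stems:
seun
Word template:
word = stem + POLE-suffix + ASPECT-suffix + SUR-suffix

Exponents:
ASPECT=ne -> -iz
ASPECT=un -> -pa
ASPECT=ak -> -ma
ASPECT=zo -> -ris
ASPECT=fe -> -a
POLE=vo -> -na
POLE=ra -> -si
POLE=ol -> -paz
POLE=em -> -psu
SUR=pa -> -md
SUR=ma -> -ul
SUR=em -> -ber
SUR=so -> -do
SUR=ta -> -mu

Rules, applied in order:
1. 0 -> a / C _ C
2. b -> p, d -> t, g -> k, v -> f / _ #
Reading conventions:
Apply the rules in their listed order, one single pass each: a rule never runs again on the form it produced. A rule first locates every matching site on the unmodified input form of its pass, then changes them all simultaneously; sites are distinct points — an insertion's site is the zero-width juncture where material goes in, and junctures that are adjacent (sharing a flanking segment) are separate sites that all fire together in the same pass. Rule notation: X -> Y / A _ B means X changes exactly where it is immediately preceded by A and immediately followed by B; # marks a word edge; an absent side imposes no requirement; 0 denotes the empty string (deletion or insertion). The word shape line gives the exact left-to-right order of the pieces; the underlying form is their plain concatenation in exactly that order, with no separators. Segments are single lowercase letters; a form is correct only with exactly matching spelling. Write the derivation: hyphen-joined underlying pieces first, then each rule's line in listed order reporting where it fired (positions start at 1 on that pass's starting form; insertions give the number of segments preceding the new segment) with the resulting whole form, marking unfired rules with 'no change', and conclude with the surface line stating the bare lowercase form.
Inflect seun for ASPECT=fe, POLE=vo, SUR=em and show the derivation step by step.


underlying: seun-na-a-ber
1. 0 -> a / C _ C: inserts after position(s) 4: seunanaaber
2. b -> p, d -> t, g -> k, v -> f / _ #: no change
surface: seunanaaber


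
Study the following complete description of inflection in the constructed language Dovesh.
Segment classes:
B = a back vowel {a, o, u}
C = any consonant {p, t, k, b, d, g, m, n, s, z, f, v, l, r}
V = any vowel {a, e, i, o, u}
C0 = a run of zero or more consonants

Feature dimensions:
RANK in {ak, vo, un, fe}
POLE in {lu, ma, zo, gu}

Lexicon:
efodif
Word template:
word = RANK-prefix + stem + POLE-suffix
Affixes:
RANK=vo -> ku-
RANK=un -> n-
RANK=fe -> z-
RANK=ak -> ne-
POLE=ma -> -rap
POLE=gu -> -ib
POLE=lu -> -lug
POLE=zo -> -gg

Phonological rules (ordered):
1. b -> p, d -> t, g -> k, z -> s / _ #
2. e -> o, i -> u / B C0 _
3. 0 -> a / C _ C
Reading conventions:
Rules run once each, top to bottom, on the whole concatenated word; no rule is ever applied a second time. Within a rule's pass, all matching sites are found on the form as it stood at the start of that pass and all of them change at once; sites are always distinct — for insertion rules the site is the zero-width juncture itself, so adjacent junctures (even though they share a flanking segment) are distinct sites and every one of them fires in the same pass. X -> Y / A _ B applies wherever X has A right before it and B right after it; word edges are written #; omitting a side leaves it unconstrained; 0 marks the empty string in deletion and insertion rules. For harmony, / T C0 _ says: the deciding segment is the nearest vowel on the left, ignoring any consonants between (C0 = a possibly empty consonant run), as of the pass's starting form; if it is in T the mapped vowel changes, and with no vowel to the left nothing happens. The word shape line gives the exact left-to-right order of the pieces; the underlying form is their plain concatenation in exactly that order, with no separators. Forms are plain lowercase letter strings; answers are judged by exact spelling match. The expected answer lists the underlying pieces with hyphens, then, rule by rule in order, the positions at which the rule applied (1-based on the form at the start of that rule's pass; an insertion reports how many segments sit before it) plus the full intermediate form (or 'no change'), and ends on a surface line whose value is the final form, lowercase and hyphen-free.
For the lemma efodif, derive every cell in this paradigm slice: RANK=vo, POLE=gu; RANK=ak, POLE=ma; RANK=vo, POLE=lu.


cell RANK=vo, POLE=gu:
underlying: ku-efodif-ib
1. b -> p, d -> t, g -> k, z -> s / _ #: fires at position(s) 10: kuefodifip
2. e -> o, i -> u / B C0 _: fires at position(s) 3, 7: kuofodufip
3. 0 -> a / C _ C: no change
surface: kuofodufip

cell RANK=ak, POLE=ma:
underlying: ne-efodif-rap
1. b -> p, d -> t, g -> k, z -> s / _ #: no change
2. e -> o, i -> u / B C0 _: fires at position(s) 7: neefodufrap
3. 0 -> a / C _ C: inserts after position(s) 8: neefodufarap
surface: neefodufarap

cell RANK=vo, POLE=lu:
underlying: ku-efodif-lug
1. b -> p, d -> t, g -> k, z -> s / _ #: fires at position(s) 11: kuefodifluk
2. e -> o, i -> u / B C0 _: fires at position(s) 3, 7: kuofodufluk
3. 0 -> a / C _ C: inserts after position(s) 8: kuofodufaluk
surface: kuofodufaluk


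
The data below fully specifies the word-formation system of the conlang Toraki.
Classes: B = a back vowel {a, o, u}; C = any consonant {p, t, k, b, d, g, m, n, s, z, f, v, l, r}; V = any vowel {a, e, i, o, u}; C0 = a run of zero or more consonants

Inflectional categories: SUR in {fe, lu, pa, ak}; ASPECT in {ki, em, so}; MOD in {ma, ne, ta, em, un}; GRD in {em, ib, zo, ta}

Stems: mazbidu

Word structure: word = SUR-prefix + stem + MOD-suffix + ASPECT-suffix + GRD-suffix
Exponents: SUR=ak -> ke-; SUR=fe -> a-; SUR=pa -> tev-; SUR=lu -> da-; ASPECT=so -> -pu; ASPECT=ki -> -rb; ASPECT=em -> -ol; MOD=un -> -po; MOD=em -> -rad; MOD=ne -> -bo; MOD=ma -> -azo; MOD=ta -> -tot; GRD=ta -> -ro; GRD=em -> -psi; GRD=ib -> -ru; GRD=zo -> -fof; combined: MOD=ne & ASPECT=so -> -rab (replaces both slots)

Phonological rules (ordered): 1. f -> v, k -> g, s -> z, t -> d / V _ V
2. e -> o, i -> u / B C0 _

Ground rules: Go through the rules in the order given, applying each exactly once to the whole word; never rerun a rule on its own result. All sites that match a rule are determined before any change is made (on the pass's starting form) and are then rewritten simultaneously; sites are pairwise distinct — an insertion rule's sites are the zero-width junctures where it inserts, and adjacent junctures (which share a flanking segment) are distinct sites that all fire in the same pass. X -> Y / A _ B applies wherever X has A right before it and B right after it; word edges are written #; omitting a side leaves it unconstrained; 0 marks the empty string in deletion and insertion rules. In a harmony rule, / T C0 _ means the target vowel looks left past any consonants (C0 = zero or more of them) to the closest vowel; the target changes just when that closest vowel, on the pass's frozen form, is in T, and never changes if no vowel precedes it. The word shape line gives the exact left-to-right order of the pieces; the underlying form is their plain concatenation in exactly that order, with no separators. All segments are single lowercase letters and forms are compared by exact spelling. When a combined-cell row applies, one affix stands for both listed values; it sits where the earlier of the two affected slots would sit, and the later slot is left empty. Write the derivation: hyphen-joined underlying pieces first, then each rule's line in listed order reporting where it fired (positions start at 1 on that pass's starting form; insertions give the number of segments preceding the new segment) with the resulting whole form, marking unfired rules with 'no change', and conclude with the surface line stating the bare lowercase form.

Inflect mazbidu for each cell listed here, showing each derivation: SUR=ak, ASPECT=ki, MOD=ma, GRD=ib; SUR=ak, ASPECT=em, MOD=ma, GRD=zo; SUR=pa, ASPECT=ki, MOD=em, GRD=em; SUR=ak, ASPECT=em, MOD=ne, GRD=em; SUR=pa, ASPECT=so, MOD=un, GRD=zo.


cell SUR=ak, ASPECT=ki, MOD=ma, GRD=ib:
underlying: ke-mazbidu-azo-rb-ru
1. f -> v, k -> g, s -> z, t -> d / V _ V: no change
2. e -> o, i -> u / B C0 _: fires at position(s) 7: kemazbuduazorbru
surface: kemazbuduazorbru

cell SUR=ak, ASPECT=em, MOD=ma, GRD=zo:
underlying: ke-mazbidu-azo-ol-fof
1. f -> v, k -> g, s -> z, t -> d / V _ V: no change
2. e -> o, i -> u / B C0 _: fires at position(s) 7: kemazbuduazoolfof
surface: kemazbuduazoolfof

cell SUR=pa, ASPECT=ki, MOD=em, GRD=em:
underlying: tev-mazbidu-rad-rb-psi
1. f -> v, k -> g, s -> z, t -> d / V _ V: no change
2. e -> o, i -> u / B C0 _: fires at position(s) 8, 18: tevmazbuduradrbpsu
surface: tevmazbuduradrbpsu

cell SUR=ak, ASPECT=em, MOD=ne, GRD=em:
underlying: ke-mazbidu-bo-ol-psi
1. f -> v, k -> g, s -> z, t -> d / V _ V: no change
2. e -> o, i -> u / B C0 _: fires at position(s) 7, 16: kemazbuduboolpsu
surface: kemazbuduboolpsu

cell SUR=pa, ASPECT=so, MOD=un, GRD=zo:
underlying: tev-mazbidu-po-pu-fof
1. f -> v, k -> g, s -> z, t -> d / V _ V: fires at position(s) 15: tevmazbidupopuvof
2. e -> o, i -> u / B C0 _: fires at position(s) 8: tevmazbudupopuvof
surface: tevmazbudupopuvof


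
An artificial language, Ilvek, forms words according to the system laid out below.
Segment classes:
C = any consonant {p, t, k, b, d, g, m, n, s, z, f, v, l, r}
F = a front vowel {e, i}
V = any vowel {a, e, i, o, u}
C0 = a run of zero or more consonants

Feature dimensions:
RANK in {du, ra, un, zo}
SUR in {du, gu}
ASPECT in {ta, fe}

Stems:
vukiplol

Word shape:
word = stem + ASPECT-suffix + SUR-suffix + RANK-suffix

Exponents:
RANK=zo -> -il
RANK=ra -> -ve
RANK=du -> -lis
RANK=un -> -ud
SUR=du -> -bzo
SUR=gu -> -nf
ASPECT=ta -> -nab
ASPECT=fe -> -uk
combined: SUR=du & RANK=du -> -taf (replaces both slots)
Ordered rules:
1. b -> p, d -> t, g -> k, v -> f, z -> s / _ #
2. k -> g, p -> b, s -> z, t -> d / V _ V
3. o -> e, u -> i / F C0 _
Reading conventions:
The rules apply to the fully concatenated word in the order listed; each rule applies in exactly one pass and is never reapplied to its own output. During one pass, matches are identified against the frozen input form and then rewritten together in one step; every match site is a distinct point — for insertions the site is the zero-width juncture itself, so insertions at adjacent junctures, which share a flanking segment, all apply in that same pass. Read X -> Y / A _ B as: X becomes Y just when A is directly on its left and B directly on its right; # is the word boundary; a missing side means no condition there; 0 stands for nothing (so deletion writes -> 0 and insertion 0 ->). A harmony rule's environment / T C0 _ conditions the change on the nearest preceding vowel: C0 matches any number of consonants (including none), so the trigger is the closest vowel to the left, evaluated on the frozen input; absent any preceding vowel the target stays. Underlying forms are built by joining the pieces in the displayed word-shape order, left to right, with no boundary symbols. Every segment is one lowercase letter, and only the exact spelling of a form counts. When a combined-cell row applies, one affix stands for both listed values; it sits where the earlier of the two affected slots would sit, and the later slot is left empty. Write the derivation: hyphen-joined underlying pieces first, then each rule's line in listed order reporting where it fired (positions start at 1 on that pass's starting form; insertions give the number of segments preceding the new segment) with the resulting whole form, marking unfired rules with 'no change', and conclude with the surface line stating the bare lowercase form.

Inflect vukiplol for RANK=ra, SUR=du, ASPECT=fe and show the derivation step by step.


underlying: vukiplol-uk-bzo-ve
1. b -> p, d -> t, g -> k, v -> f, z -> s / _ #: no change
2. k -> g, p -> b, s -> z, t -> d / V _ V: fires at position(s) 3: vugiplolukbzove
3. o -> e, u -> i / F C0 _: fires at position(s) 7: vugiplelukbzove
surface: vugiplelukbzove


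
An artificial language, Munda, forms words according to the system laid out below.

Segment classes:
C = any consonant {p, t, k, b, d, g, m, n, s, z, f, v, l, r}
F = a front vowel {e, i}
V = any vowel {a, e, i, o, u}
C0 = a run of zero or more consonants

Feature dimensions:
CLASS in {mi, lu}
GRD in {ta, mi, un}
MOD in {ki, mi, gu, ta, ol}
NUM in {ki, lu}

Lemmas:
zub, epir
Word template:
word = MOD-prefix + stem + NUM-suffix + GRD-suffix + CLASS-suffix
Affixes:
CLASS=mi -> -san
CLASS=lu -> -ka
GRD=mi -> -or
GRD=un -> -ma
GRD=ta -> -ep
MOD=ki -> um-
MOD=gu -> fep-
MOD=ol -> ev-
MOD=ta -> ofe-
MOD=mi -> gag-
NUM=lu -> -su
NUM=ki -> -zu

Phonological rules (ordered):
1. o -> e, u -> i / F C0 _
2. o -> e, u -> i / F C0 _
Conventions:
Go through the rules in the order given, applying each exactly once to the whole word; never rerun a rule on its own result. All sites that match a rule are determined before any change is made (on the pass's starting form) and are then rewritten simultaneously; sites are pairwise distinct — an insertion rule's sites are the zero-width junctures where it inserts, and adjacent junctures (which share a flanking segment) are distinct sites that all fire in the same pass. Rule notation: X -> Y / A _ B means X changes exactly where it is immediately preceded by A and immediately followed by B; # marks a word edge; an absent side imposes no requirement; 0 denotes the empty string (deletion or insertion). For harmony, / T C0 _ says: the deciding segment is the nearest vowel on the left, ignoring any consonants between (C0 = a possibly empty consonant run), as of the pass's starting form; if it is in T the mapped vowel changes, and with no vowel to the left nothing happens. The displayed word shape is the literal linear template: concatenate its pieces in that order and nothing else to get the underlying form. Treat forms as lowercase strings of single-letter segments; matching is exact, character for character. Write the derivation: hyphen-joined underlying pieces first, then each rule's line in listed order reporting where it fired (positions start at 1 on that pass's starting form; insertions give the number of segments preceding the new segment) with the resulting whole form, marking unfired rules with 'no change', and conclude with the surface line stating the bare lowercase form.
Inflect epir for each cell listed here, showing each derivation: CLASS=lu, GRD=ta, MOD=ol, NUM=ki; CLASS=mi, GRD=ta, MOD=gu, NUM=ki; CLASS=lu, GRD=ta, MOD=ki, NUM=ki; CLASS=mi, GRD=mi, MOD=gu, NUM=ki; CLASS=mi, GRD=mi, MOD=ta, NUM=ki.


cell CLASS=lu, GRD=ta, MOD=ol, NUM=ki:
underlying: ev-epir-zu-ep-ka
1. o -> e, u -> i / F C0 _: fires at position(s) 8: evepirziepka
2. o -> e, u -> i / F C0 _: no change
surface: evepirziepka

cell CLASS=mi, GRD=ta, MOD=gu, NUM=ki:
underlying: fep-epir-zu-ep-san
1. o -> e, u -> i / F C0 _: fires at position(s) 9: fepepirziepsan
2. o -> e, u -> i / F C0 _: no change
surface: fepepirziepsan

cell CLASS=lu, GRD=ta, MOD=ki, NUM=ki:
underlying: um-epir-zu-ep-ka
1. o -> e, u -> i / F C0 _: fires at position(s) 8: umepirziepka
2. o -> e, u -> i / F C0 _: no change
surface: umepirziepka

cell CLASS=mi, GRD=mi, MOD=gu, NUM=ki:
underlying: fep-epir-zu-or-san
1. o -> e, u -> i / F C0 _: fires at position(s) 9: fepepirziorsan
2. o -> e, u -> i / F C0 _: fires at position(s) 10: fepepirziersan
surface: fepepirziersan

cell CLASS=mi, GRD=mi, MOD=ta, NUM=ki:
underlying: ofe-epir-zu-or-san
1. o -> e, u -> i / F C0 _: fires at position(s) 9: ofeepirziorsan
2. o -> e, u -> i / F C0 _: fires at position(s) 10: ofeepirziersan
surface: ofeepirziersan


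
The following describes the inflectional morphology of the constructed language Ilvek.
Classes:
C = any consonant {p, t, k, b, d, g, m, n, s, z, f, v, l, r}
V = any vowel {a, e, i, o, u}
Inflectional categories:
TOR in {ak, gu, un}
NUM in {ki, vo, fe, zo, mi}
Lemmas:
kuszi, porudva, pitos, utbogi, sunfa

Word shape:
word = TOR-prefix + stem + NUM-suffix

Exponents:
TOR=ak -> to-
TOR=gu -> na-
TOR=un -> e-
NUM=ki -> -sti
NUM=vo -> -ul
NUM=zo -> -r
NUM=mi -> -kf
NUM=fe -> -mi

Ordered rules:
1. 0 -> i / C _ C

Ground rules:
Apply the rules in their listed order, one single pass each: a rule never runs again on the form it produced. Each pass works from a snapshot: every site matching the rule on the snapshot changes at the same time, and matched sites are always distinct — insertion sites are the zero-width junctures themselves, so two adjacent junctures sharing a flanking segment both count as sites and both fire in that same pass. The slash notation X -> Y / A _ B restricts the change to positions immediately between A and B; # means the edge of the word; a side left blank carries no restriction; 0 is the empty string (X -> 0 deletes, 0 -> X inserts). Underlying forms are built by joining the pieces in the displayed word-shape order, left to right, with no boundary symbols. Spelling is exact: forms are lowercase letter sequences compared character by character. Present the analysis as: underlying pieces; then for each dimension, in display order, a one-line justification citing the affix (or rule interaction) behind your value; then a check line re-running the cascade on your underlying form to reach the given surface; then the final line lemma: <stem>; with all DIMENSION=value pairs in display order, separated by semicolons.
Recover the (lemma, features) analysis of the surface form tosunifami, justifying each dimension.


underlying: to-sunfa-mi
TOR=ak - signalled by the affix to-
NUM=fe - signalled by the affix -mi
check: tosunfami -> tosunifami
lemma: sunfa; TOR=ak; NUM=fe


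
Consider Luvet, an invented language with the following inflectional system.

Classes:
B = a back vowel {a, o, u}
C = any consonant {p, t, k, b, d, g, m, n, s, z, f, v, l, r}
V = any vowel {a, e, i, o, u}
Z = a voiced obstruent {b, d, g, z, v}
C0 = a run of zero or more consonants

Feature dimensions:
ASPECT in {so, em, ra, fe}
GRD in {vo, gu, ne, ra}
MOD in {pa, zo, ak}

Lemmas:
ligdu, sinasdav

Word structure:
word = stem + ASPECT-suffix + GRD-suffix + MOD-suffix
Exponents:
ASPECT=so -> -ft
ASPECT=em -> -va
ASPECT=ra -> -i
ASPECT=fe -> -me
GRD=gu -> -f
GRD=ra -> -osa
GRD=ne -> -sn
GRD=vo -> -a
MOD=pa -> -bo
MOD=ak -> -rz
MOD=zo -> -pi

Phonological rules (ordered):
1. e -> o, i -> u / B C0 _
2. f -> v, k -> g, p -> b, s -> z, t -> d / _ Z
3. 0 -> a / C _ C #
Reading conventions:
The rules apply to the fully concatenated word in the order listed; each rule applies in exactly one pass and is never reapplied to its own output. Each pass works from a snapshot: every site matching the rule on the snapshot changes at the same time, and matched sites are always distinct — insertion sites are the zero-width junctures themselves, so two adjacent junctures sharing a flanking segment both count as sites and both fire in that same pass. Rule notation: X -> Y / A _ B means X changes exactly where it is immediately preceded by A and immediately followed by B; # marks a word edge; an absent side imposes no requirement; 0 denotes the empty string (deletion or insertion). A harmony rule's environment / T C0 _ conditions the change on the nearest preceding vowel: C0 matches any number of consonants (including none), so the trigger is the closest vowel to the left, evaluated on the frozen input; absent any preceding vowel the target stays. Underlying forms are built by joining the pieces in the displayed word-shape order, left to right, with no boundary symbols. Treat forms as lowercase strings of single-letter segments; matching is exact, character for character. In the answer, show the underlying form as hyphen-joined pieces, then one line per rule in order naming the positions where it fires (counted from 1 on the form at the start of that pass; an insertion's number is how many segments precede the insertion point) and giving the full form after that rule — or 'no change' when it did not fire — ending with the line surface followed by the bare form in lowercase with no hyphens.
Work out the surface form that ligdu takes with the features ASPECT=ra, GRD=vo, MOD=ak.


underlying: ligdu-i-a-rz
1. e -> o, i -> u / B C0 _: fires at position(s) 6: ligduuarz
2. f -> v, k -> g, p -> b, s -> z, t -> d / _ Z: no change
3. 0 -> a / C _ C #: inserts after position(s) 8: ligduuaraz
surface: ligduuaraz


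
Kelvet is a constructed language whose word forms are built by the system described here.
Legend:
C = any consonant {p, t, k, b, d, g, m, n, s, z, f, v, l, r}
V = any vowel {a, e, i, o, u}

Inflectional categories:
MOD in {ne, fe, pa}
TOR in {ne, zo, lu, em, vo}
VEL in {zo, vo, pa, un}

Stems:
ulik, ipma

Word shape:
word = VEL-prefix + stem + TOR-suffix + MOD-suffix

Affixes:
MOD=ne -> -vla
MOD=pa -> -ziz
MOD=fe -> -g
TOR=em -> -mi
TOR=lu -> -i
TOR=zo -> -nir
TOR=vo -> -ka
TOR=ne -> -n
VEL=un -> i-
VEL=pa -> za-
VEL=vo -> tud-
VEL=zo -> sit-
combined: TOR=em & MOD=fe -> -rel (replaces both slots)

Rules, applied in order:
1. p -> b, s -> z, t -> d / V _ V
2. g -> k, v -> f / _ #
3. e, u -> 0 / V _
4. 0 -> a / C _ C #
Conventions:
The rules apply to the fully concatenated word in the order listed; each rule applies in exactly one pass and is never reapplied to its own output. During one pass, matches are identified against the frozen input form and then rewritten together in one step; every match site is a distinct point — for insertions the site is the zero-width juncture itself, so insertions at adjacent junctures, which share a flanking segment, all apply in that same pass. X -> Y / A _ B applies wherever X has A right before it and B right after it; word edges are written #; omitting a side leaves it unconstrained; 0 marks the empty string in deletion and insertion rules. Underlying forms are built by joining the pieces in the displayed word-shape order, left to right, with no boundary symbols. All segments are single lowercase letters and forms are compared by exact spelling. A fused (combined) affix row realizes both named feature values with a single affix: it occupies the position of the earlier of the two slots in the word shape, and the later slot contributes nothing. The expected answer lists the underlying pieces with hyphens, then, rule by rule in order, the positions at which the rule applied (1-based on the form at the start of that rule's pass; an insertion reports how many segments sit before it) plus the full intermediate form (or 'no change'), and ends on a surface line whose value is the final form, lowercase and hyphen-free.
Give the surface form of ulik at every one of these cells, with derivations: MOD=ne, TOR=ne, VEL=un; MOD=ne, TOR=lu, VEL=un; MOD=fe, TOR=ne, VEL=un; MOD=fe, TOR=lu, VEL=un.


cell MOD=ne, TOR=ne, VEL=un:
underlying: i-ulik-n-vla
1. p -> b, s -> z, t -> d / V _ V: no change
2. g -> k, v -> f / _ #: no change
3. e, u -> 0 / V _: fires at position(s) 2: iliknvla
4. 0 -> a / C _ C #: no change
surface: iliknvla

cell MOD=ne, TOR=lu, VEL=un:
underlying: i-ulik-i-vla
1. p -> b, s -> z, t -> d / V _ V: no change
2. g -> k, v -> f / _ #: no change
3. e, u -> 0 / V _: fires at position(s) 2: ilikivla
4. 0 -> a / C _ C #: no change
surface: ilikivla

cell MOD=fe, TOR=ne, VEL=un:
underlying: i-ulik-n-g
1. p -> b, s -> z, t -> d / V _ V: no change
2. g -> k, v -> f / _ #: fires at position(s) 7: iuliknk
3. e, u -> 0 / V _: fires at position(s) 2: iliknk
4. 0 -> a / C _ C #: inserts after position(s) 5: iliknak
surface: iliknak

cell MOD=fe, TOR=lu, VEL=un:
underlying: i-ulik-i-g
1. p -> b, s -> z, t -> d / V _ V: no change
2. g -> k, v -> f / _ #: fires at position(s) 7: iulikik
3. e, u -> 0 / V _: fires at position(s) 2: ilikik
4. 0 -> a / C _ C #: no change
surface: ilikik


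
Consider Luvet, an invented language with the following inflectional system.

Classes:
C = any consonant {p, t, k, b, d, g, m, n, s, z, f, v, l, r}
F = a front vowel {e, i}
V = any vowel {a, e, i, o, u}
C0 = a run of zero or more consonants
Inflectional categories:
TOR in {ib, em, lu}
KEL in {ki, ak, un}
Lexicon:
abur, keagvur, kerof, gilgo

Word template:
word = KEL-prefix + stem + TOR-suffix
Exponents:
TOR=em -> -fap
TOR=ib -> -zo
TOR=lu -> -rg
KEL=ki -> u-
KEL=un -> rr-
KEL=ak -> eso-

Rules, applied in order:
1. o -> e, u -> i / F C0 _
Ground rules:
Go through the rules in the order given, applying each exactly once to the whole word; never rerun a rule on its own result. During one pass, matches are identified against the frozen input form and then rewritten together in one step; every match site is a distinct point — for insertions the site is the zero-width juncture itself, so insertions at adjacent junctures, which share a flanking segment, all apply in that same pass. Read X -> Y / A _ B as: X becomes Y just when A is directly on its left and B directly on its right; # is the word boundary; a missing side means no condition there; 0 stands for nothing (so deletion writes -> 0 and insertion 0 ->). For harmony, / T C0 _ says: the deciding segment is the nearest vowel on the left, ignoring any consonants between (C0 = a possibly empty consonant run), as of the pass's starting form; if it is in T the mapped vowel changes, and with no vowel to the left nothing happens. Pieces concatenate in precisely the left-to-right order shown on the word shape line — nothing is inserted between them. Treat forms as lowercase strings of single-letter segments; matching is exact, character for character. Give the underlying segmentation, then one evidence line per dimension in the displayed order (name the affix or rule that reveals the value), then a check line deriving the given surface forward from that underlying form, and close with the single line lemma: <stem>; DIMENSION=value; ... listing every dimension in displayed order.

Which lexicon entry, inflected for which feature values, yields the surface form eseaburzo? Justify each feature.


underlying: eso-abur-zo
TOR=ib - signalled by the affix -zo
KEL=ak - signalled by the affix eso-
check: esoaburzo -> eseaburzo
lemma: abur; TOR=ib; KEL=ak


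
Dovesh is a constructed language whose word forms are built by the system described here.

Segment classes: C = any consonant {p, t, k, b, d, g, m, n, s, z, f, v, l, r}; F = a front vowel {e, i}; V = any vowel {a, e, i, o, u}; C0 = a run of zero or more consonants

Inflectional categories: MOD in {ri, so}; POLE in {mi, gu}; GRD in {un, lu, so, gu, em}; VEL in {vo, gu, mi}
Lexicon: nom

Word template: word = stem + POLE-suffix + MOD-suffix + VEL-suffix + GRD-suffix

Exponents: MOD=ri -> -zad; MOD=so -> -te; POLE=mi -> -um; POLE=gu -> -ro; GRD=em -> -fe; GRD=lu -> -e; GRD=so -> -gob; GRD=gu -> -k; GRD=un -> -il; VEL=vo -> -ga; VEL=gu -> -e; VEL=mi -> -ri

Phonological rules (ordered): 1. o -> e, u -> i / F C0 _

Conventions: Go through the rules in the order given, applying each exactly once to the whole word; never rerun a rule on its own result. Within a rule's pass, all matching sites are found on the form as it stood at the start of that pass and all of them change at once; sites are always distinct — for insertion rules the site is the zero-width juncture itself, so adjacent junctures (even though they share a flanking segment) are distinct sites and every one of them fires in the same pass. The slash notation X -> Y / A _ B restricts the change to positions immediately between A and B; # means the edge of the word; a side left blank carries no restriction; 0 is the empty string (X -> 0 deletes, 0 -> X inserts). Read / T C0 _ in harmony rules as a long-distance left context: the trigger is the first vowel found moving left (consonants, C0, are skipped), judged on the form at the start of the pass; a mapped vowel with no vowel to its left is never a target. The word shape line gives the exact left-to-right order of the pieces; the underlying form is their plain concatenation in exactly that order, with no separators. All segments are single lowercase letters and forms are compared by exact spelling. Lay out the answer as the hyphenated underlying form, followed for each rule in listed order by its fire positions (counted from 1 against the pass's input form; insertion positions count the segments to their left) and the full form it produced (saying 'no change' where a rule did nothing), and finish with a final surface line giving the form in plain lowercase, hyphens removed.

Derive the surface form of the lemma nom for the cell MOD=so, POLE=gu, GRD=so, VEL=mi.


underlying: nom-ro-te-ri-gob
1. o -> e, u -> i / F C0 _: fires at position(s) 11: nomroterigeb
surface: nomroterigeb


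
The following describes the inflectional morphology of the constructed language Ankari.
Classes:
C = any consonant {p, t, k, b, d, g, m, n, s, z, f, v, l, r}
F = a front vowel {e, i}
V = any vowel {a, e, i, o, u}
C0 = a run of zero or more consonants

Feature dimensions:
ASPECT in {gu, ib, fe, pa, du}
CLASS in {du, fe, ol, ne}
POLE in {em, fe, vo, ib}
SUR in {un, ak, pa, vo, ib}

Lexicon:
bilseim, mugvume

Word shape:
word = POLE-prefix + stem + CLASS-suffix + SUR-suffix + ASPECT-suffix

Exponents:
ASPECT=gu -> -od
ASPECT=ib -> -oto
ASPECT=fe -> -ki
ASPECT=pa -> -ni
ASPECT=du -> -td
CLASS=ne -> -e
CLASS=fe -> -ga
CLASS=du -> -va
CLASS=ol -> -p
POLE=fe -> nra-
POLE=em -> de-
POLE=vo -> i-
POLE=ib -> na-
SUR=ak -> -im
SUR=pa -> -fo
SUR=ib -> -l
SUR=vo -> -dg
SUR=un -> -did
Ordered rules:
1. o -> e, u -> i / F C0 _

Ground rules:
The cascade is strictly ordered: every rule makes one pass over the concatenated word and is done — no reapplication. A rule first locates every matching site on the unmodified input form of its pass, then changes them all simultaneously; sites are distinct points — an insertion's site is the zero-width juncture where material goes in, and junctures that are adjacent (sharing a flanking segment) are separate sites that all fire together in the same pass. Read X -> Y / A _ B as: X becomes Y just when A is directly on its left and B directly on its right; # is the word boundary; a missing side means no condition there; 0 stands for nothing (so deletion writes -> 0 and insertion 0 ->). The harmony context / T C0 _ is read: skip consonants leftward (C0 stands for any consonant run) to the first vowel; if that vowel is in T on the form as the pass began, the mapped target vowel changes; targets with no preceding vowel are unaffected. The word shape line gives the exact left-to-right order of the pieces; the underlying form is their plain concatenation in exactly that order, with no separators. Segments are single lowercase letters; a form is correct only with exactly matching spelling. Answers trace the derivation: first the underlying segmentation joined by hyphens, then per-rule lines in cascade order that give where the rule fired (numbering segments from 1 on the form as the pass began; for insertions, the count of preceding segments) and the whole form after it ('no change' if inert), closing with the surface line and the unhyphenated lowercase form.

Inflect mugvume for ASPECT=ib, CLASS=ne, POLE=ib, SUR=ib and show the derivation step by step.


underlying: na-mugvume-e-l-oto
1. o -> e, u -> i / F C0 _: fires at position(s) 12: namugvumeeleto
surface: namugvumeeleto


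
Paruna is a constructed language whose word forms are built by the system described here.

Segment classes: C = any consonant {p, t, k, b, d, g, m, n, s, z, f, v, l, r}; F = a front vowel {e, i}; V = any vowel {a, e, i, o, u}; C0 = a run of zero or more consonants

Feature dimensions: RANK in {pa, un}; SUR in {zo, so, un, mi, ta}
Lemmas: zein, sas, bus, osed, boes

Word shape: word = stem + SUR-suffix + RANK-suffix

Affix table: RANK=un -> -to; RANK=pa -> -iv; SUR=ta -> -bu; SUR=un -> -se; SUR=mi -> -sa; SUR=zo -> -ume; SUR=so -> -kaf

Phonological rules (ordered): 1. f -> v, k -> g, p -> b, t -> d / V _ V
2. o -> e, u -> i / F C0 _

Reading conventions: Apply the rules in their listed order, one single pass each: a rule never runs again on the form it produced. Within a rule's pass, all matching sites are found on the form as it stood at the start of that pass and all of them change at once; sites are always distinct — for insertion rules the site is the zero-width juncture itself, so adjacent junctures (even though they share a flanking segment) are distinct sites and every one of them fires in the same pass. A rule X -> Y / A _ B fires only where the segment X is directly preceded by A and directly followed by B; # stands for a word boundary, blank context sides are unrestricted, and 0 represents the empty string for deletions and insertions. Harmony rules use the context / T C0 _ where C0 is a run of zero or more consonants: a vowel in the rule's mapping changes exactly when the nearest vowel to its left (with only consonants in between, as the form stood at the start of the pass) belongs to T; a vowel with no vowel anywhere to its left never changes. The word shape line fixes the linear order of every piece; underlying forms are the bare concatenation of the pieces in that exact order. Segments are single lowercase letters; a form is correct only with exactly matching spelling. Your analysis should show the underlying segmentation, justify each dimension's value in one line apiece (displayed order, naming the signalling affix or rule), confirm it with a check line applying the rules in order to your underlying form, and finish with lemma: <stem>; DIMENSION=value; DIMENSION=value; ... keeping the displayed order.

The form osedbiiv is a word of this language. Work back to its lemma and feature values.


underlying: osed-bu-iv
RANK=pa - signalled by the affix -iv
SUR=ta - signalled by the affix -bu
check: osedbuiv -> osedbuiv -> osedbiiv
lemma: osed; RANK=pa; SUR=ta


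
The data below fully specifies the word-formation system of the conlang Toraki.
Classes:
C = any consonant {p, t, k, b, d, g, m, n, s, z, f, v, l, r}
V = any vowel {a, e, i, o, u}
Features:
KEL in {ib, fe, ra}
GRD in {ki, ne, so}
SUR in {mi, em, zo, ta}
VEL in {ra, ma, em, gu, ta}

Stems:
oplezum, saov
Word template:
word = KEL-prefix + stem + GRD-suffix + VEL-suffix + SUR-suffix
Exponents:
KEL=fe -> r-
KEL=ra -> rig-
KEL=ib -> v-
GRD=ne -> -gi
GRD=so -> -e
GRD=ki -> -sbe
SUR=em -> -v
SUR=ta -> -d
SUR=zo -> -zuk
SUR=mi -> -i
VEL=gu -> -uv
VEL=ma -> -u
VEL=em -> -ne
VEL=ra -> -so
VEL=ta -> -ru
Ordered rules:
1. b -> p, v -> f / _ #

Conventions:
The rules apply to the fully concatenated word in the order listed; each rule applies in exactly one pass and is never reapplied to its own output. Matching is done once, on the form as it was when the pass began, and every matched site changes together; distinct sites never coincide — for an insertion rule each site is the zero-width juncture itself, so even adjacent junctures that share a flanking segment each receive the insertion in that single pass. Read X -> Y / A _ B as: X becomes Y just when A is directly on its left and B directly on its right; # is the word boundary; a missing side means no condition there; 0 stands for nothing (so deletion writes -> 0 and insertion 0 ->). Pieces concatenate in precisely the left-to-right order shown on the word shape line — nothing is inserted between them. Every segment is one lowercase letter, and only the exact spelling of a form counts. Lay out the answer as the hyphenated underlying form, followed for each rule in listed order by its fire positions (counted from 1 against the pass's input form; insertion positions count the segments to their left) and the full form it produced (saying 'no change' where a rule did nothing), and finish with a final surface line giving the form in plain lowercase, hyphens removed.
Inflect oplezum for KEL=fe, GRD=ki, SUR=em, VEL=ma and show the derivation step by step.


underlying: r-oplezum-sbe-u-v
1. b -> p, v -> f / _ #: fires at position(s) 13: roplezumsbeuf
surface: roplezumsbeuf
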